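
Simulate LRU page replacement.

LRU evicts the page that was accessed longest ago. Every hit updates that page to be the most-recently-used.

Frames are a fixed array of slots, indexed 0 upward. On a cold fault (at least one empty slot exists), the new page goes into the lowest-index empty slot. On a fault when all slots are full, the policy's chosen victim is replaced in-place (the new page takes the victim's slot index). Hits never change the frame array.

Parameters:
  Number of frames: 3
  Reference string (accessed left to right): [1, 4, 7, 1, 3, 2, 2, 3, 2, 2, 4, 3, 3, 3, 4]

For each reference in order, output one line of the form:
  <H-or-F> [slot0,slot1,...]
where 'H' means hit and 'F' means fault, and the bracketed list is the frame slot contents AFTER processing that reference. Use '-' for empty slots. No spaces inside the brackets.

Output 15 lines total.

F [1,-,-]
F [1,4,-]
F [1,4,7]
H [1,4,7]
F [1,3,7]
F [1,3,2]
H [1,3,2]
H [1,3,2]
H [1,3,2]
H [1,3,2]
F [4,3,2]
H [4,3,2]
H [4,3,2]
H [4,3,2]
H [4,3,2]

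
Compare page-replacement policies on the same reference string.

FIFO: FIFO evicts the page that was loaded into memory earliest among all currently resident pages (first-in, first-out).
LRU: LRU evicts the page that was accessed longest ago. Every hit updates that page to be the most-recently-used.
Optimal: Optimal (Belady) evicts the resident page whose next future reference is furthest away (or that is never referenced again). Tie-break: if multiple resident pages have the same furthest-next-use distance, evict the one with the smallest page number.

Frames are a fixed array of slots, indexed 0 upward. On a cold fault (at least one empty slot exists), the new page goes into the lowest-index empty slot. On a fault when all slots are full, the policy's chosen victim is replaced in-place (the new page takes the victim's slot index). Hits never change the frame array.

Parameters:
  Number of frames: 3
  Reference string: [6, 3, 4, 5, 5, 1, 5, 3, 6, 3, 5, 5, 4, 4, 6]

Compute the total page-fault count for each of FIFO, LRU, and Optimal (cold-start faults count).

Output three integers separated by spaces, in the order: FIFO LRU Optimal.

Answer: 9 9 7

Derivation:
--- FIFO ---
  step 0: ref 6 -> FAULT, frames=[6,-,-] (faults so far: 1)
  step 1: ref 3 -> FAULT, frames=[6,3,-] (faults so far: 2)
  step 2: ref 4 -> FAULT, frames=[6,3,4] (faults so far: 3)
  step 3: ref 5 -> FAULT, evict 6, frames=[5,3,4] (faults so far: 4)
  step 4: ref 5 -> HIT, frames=[5,3,4] (faults so far: 4)
  step 5: ref 1 -> FAULT, evict 3, frames=[5,1,4] (faults so far: 5)
  step 6: ref 5 -> HIT, frames=[5,1,4] (faults so far: 5)
  step 7: ref 3 -> FAULT, evict 4, frames=[5,1,3] (faults so far: 6)
  step 8: ref 6 -> FAULT, evict 5, frames=[6,1,3] (faults so far: 7)
  step 9: ref 3 -> HIT, frames=[6,1,3] (faults so far: 7)
  step 10: ref 5 -> FAULT, evict 1, frames=[6,5,3] (faults so far: 8)
  step 11: ref 5 -> HIT, frames=[6,5,3] (faults so far: 8)
  step 12: ref 4 -> FAULT, evict 3, frames=[6,5,4] (faults so far: 9)
  step 13: ref 4 -> HIT, frames=[6,5,4] (faults so far: 9)
  step 14: ref 6 -> HIT, frames=[6,5,4] (faults so far: 9)
  FIFO total faults: 9
--- LRU ---
  step 0: ref 6 -> FAULT, frames=[6,-,-] (faults so far: 1)
  step 1: ref 3 -> FAULT, frames=[6,3,-] (faults so far: 2)
  step 2: ref 4 -> FAULT, frames=[6,3,4] (faults so far: 3)
  step 3: ref 5 -> FAULT, evict 6, frames=[5,3,4] (faults so far: 4)
  step 4: ref 5 -> HIT, frames=[5,3,4] (faults so far: 4)
  step 5: ref 1 -> FAULT, evict 3, frames=[5,1,4] (faults so far: 5)
  step 6: ref 5 -> HIT, frames=[5,1,4] (faults so far: 5)
  step 7: ref 3 -> FAULT, evict 4, frames=[5,1,3] (faults so far: 6)
  step 8: ref 6 -> FAULT, evict 1, frames=[5,6,3] (faults so far: 7)
  step 9: ref 3 -> HIT, frames=[5,6,3] (faults so far: 7)
  step 10: ref 5 -> HIT, frames=[5,6,3] (faults so far: 7)
  step 11: ref 5 -> HIT, frames=[5,6,3] (faults so far: 7)
  step 12: ref 4 -> FAULT, evict 6, frames=[5,4,3] (faults so far: 8)
  step 13: ref 4 -> HIT, frames=[5,4,3] (faults so far: 8)
  step 14: ref 6 -> FAULT, evict 3, frames=[5,4,6] (faults so far: 9)
  LRU total faults: 9
--- Optimal ---
  step 0: ref 6 -> FAULT, frames=[6,-,-] (faults so far: 1)
  step 1: ref 3 -> FAULT, frames=[6,3,-] (faults so far: 2)
  step 2: ref 4 -> FAULT, frames=[6,3,4] (faults so far: 3)
  step 3: ref 5 -> FAULT, evict 4, frames=[6,3,5] (faults so far: 4)
  step 4: ref 5 -> HIT, frames=[6,3,5] (faults so far: 4)
  step 5: ref 1 -> FAULT, evict 6, frames=[1,3,5] (faults so far: 5)
  step 6: ref 5 -> HIT, frames=[1,3,5] (faults so far: 5)
  step 7: ref 3 -> HIT, frames=[1,3,5] (faults so far: 5)
  step 8: ref 6 -> FAULT, evict 1, frames=[6,3,5] (faults so far: 6)
  step 9: ref 3 -> HIT, frames=[6,3,5] (faults so far: 6)
  step 10: ref 5 -> HIT, frames=[6,3,5] (faults so far: 6)
  step 11: ref 5 -> HIT, frames=[6,3,5] (faults so far: 6)
  step 12: ref 4 -> FAULT, evict 3, frames=[6,4,5] (faults so far: 7)
  step 13: ref 4 -> HIT, frames=[6,4,5] (faults so far: 7)
  step 14: ref 6 -> HIT, frames=[6,4,5] (faults so far: 7)
  Optimal total faults: 7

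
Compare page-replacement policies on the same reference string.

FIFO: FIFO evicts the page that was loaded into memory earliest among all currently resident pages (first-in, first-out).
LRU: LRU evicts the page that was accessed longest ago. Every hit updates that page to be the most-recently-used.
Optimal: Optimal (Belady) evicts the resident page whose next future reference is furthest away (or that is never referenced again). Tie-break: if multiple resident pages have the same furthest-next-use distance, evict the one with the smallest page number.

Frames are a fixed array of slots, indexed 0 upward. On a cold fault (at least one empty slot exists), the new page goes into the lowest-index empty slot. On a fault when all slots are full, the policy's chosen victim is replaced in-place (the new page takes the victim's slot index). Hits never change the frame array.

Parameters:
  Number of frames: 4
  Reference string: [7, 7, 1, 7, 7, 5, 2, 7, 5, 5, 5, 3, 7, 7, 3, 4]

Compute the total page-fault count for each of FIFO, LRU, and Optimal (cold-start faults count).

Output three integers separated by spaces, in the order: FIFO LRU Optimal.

--- FIFO ---
  step 0: ref 7 -> FAULT, frames=[7,-,-,-] (faults so far: 1)
  step 1: ref 7 -> HIT, frames=[7,-,-,-] (faults so far: 1)
  step 2: ref 1 -> FAULT, frames=[7,1,-,-] (faults so far: 2)
  step 3: ref 7 -> HIT, frames=[7,1,-,-] (faults so far: 2)
  step 4: ref 7 -> HIT, frames=[7,1,-,-] (faults so far: 2)
  step 5: ref 5 -> FAULT, frames=[7,1,5,-] (faults so far: 3)
  step 6: ref 2 -> FAULT, frames=[7,1,5,2] (faults so far: 4)
  step 7: ref 7 -> HIT, frames=[7,1,5,2] (faults so far: 4)
  step 8: ref 5 -> HIT, frames=[7,1,5,2] (faults so far: 4)
  step 9: ref 5 -> HIT, frames=[7,1,5,2] (faults so far: 4)
  step 10: ref 5 -> HIT, frames=[7,1,5,2] (faults so far: 4)
  step 11: ref 3 -> FAULT, evict 7, frames=[3,1,5,2] (faults so far: 5)
  step 12: ref 7 -> FAULT, evict 1, frames=[3,7,5,2] (faults so far: 6)
  step 13: ref 7 -> HIT, frames=[3,7,5,2] (faults so far: 6)
  step 14: ref 3 -> HIT, frames=[3,7,5,2] (faults so far: 6)
  step 15: ref 4 -> FAULT, evict 5, frames=[3,7,4,2] (faults so far: 7)
  FIFO total faults: 7
--- LRU ---
  step 0: ref 7 -> FAULT, frames=[7,-,-,-] (faults so far: 1)
  step 1: ref 7 -> HIT, frames=[7,-,-,-] (faults so far: 1)
  step 2: ref 1 -> FAULT, frames=[7,1,-,-] (faults so far: 2)
  step 3: ref 7 -> HIT, frames=[7,1,-,-] (faults so far: 2)
  step 4: ref 7 -> HIT, frames=[7,1,-,-] (faults so far: 2)
  step 5: ref 5 -> FAULT, frames=[7,1,5,-] (faults so far: 3)
  step 6: ref 2 -> FAULT, frames=[7,1,5,2] (faults so far: 4)
  step 7: ref 7 -> HIT, frames=[7,1,5,2] (faults so far: 4)
  step 8: ref 5 -> HIT, frames=[7,1,5,2] (faults so far: 4)
  step 9: ref 5 -> HIT, frames=[7,1,5,2] (faults so far: 4)
  step 10: ref 5 -> HIT, frames=[7,1,5,2] (faults so far: 4)
  step 11: ref 3 -> FAULT, evict 1, frames=[7,3,5,2] (faults so far: 5)
  step 12: ref 7 -> HIT, frames=[7,3,5,2] (faults so far: 5)
  step 13: ref 7 -> HIT, frames=[7,3,5,2] (faults so far: 5)
  step 14: ref 3 -> HIT, frames=[7,3,5,2] (faults so far: 5)
  step 15: ref 4 -> FAULT, evict 2, frames=[7,3,5,4] (faults so far: 6)
  LRU total faults: 6
--- Optimal ---
  step 0: ref 7 -> FAULT, frames=[7,-,-,-] (faults so far: 1)
  step 1: ref 7 -> HIT, frames=[7,-,-,-] (faults so far: 1)
  step 2: ref 1 -> FAULT, frames=[7,1,-,-] (faults so far: 2)
  step 3: ref 7 -> HIT, frames=[7,1,-,-] (faults so far: 2)
  step 4: ref 7 -> HIT, frames=[7,1,-,-] (faults so far: 2)
  step 5: ref 5 -> FAULT, frames=[7,1,5,-] (faults so far: 3)
  step 6: ref 2 -> FAULT, frames=[7,1,5,2] (faults so far: 4)
  step 7: ref 7 -> HIT, frames=[7,1,5,2] (faults so far: 4)
  step 8: ref 5 -> HIT, frames=[7,1,5,2] (faults so far: 4)
  step 9: ref 5 -> HIT, frames=[7,1,5,2] (faults so far: 4)
  step 10: ref 5 -> HIT, frames=[7,1,5,2] (faults so far: 4)
  step 11: ref 3 -> FAULT, evict 1, frames=[7,3,5,2] (faults so far: 5)
  step 12: ref 7 -> HIT, frames=[7,3,5,2] (faults so far: 5)
  step 13: ref 7 -> HIT, frames=[7,3,5,2] (faults so far: 5)
  step 14: ref 3 -> HIT, frames=[7,3,5,2] (faults so far: 5)
  step 15: ref 4 -> FAULT, evict 2, frames=[7,3,5,4] (faults so far: 6)
  Optimal total faults: 6

Answer: 7 6 6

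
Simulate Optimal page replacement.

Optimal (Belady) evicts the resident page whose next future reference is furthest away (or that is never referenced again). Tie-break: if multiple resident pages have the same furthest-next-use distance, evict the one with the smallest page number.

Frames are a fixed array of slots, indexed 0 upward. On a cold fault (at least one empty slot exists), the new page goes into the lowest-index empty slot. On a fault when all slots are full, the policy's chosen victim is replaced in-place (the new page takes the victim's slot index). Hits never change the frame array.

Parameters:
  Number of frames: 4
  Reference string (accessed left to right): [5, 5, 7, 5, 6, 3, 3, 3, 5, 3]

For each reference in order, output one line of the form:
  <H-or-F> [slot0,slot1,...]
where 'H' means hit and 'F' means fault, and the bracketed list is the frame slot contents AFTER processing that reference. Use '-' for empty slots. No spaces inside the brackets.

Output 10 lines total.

F [5,-,-,-]
H [5,-,-,-]
F [5,7,-,-]
H [5,7,-,-]
F [5,7,6,-]
F [5,7,6,3]
H [5,7,6,3]
H [5,7,6,3]
H [5,7,6,3]
H [5,7,6,3]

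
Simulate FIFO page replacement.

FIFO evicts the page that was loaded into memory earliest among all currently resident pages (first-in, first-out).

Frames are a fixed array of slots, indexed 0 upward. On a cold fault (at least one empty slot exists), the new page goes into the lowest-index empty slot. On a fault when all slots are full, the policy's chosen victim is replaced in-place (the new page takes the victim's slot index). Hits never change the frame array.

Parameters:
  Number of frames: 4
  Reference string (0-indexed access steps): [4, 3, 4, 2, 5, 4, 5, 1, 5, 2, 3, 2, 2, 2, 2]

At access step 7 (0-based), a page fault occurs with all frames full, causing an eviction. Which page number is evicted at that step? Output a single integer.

Answer: 4

Derivation:
Step 0: ref 4 -> FAULT, frames=[4,-,-,-]
Step 1: ref 3 -> FAULT, frames=[4,3,-,-]
Step 2: ref 4 -> HIT, frames=[4,3,-,-]
Step 3: ref 2 -> FAULT, frames=[4,3,2,-]
Step 4: ref 5 -> FAULT, frames=[4,3,2,5]
Step 5: ref 4 -> HIT, frames=[4,3,2,5]
Step 6: ref 5 -> HIT, frames=[4,3,2,5]
Step 7: ref 1 -> FAULT, evict 4, frames=[1,3,2,5]
At step 7: evicted page 4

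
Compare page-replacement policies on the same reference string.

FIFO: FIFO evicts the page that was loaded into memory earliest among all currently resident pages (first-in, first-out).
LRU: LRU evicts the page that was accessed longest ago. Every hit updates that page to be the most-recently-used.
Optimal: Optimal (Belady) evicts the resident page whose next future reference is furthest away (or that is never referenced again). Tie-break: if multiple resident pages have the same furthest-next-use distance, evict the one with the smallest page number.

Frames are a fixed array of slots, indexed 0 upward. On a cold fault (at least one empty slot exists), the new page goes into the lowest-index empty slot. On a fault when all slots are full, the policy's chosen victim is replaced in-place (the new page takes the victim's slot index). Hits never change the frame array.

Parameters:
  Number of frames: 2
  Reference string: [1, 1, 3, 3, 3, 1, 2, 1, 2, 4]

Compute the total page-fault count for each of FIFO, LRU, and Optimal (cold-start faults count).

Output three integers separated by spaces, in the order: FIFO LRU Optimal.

Answer: 5 4 4

Derivation:
--- FIFO ---
  step 0: ref 1 -> FAULT, frames=[1,-] (faults so far: 1)
  step 1: ref 1 -> HIT, frames=[1,-] (faults so far: 1)
  step 2: ref 3 -> FAULT, frames=[1,3] (faults so far: 2)
  step 3: ref 3 -> HIT, frames=[1,3] (faults so far: 2)
  step 4: ref 3 -> HIT, frames=[1,3] (faults so far: 2)
  step 5: ref 1 -> HIT, frames=[1,3] (faults so far: 2)
  step 6: ref 2 -> FAULT, evict 1, frames=[2,3] (faults so far: 3)
  step 7: ref 1 -> FAULT, evict 3, frames=[2,1] (faults so far: 4)
  step 8: ref 2 -> HIT, frames=[2,1] (faults so far: 4)
  step 9: ref 4 -> FAULT, evict 2, frames=[4,1] (faults so far: 5)
  FIFO total faults: 5
--- LRU ---
  step 0: ref 1 -> FAULT, frames=[1,-] (faults so far: 1)
  step 1: ref 1 -> HIT, frames=[1,-] (faults so far: 1)
  step 2: ref 3 -> FAULT, frames=[1,3] (faults so far: 2)
  step 3: ref 3 -> HIT, frames=[1,3] (faults so far: 2)
  step 4: ref 3 -> HIT, frames=[1,3] (faults so far: 2)
  step 5: ref 1 -> HIT, frames=[1,3] (faults so far: 2)
  step 6: ref 2 -> FAULT, evict 3, frames=[1,2] (faults so far: 3)
  step 7: ref 1 -> HIT, frames=[1,2] (faults so far: 3)
  step 8: ref 2 -> HIT, frames=[1,2] (faults so far: 3)
  step 9: ref 4 -> FAULT, evict 1, frames=[4,2] (faults so far: 4)
  LRU total faults: 4
--- Optimal ---
  step 0: ref 1 -> FAULT, frames=[1,-] (faults so far: 1)
  step 1: ref 1 -> HIT, frames=[1,-] (faults so far: 1)
  step 2: ref 3 -> FAULT, frames=[1,3] (faults so far: 2)
  step 3: ref 3 -> HIT, frames=[1,3] (faults so far: 2)
  step 4: ref 3 -> HIT, frames=[1,3] (faults so far: 2)
  step 5: ref 1 -> HIT, frames=[1,3] (faults so far: 2)
  step 6: ref 2 -> FAULT, evict 3, frames=[1,2] (faults so far: 3)
  step 7: ref 1 -> HIT, frames=[1,2] (faults so far: 3)
  step 8: ref 2 -> HIT, frames=[1,2] (faults so far: 3)
  step 9: ref 4 -> FAULT, evict 1, frames=[4,2] (faults so far: 4)
  Optimal total faults: 4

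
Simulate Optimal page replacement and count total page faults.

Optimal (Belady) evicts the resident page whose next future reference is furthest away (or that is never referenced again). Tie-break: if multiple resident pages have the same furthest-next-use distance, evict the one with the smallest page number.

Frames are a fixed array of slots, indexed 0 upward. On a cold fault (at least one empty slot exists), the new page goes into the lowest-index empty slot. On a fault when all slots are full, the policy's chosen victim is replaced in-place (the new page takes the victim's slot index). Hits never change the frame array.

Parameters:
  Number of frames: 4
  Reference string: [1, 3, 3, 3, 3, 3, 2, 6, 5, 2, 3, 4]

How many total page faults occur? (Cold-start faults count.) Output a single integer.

Step 0: ref 1 → FAULT, frames=[1,-,-,-]
Step 1: ref 3 → FAULT, frames=[1,3,-,-]
Step 2: ref 3 → HIT, frames=[1,3,-,-]
Step 3: ref 3 → HIT, frames=[1,3,-,-]
Step 4: ref 3 → HIT, frames=[1,3,-,-]
Step 5: ref 3 → HIT, frames=[1,3,-,-]
Step 6: ref 2 → FAULT, frames=[1,3,2,-]
Step 7: ref 6 → FAULT, frames=[1,3,2,6]
Step 8: ref 5 → FAULT (evict 1), frames=[5,3,2,6]
Step 9: ref 2 → HIT, frames=[5,3,2,6]
Step 10: ref 3 → HIT, frames=[5,3,2,6]
Step 11: ref 4 → FAULT (evict 2), frames=[5,3,4,6]
Total faults: 6

Answer: 6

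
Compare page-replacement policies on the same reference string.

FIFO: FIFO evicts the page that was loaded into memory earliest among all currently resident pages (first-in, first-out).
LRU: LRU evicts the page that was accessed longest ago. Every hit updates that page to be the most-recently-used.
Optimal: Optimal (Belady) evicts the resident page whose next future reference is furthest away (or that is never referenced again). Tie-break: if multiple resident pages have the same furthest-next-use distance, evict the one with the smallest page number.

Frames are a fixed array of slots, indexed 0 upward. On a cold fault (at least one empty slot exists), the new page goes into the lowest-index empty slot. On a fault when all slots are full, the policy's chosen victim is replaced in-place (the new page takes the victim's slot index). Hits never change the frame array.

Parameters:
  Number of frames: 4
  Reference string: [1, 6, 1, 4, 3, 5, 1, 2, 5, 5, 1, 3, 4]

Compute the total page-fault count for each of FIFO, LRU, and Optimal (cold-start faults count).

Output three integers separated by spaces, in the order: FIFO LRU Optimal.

Answer: 8 7 7

Derivation:
--- FIFO ---
  step 0: ref 1 -> FAULT, frames=[1,-,-,-] (faults so far: 1)
  step 1: ref 6 -> FAULT, frames=[1,6,-,-] (faults so far: 2)
  step 2: ref 1 -> HIT, frames=[1,6,-,-] (faults so far: 2)
  step 3: ref 4 -> FAULT, frames=[1,6,4,-] (faults so far: 3)
  step 4: ref 3 -> FAULT, frames=[1,6,4,3] (faults so far: 4)
  step 5: ref 5 -> FAULT, evict 1, frames=[5,6,4,3] (faults so far: 5)
  step 6: ref 1 -> FAULT, evict 6, frames=[5,1,4,3] (faults so far: 6)
  step 7: ref 2 -> FAULT, evict 4, frames=[5,1,2,3] (faults so far: 7)
  step 8: ref 5 -> HIT, frames=[5,1,2,3] (faults so far: 7)
  step 9: ref 5 -> HIT, frames=[5,1,2,3] (faults so far: 7)
  step 10: ref 1 -> HIT, frames=[5,1,2,3] (faults so far: 7)
  step 11: ref 3 -> HIT, frames=[5,1,2,3] (faults so far: 7)
  step 12: ref 4 -> FAULT, evict 3, frames=[5,1,2,4] (faults so far: 8)
  FIFO total faults: 8
--- LRU ---
  step 0: ref 1 -> FAULT, frames=[1,-,-,-] (faults so far: 1)
  step 1: ref 6 -> FAULT, frames=[1,6,-,-] (faults so far: 2)
  step 2: ref 1 -> HIT, frames=[1,6,-,-] (faults so far: 2)
  step 3: ref 4 -> FAULT, frames=[1,6,4,-] (faults so far: 3)
  step 4: ref 3 -> FAULT, frames=[1,6,4,3] (faults so far: 4)
  step 5: ref 5 -> FAULT, evict 6, frames=[1,5,4,3] (faults so far: 5)
  step 6: ref 1 -> HIT, frames=[1,5,4,3] (faults so far: 5)
  step 7: ref 2 -> FAULT, evict 4, frames=[1,5,2,3] (faults so far: 6)
  step 8: ref 5 -> HIT, frames=[1,5,2,3] (faults so far: 6)
  step 9: ref 5 -> HIT, frames=[1,5,2,3] (faults so far: 6)
  step 10: ref 1 -> HIT, frames=[1,5,2,3] (faults so far: 6)
  step 11: ref 3 -> HIT, frames=[1,5,2,3] (faults so far: 6)
  step 12: ref 4 -> FAULT, evict 2, frames=[1,5,4,3] (faults so far: 7)
  LRU total faults: 7
--- Optimal ---
  step 0: ref 1 -> FAULT, frames=[1,-,-,-] (faults so far: 1)
  step 1: ref 6 -> FAULT, frames=[1,6,-,-] (faults so far: 2)
  step 2: ref 1 -> HIT, frames=[1,6,-,-] (faults so far: 2)
  step 3: ref 4 -> FAULT, frames=[1,6,4,-] (faults so far: 3)
  step 4: ref 3 -> FAULT, frames=[1,6,4,3] (faults so far: 4)
  step 5: ref 5 -> FAULT, evict 6, frames=[1,5,4,3] (faults so far: 5)
  step 6: ref 1 -> HIT, frames=[1,5,4,3] (faults so far: 5)
  step 7: ref 2 -> FAULT, evict 4, frames=[1,5,2,3] (faults so far: 6)
  step 8: ref 5 -> HIT, frames=[1,5,2,3] (faults so far: 6)
  step 9: ref 5 -> HIT, frames=[1,5,2,3] (faults so far: 6)
  step 10: ref 1 -> HIT, frames=[1,5,2,3] (faults so far: 6)
  step 11: ref 3 -> HIT, frames=[1,5,2,3] (faults so far: 6)
  step 12: ref 4 -> FAULT, evict 1, frames=[4,5,2,3] (faults so far: 7)
  Optimal total faults: 7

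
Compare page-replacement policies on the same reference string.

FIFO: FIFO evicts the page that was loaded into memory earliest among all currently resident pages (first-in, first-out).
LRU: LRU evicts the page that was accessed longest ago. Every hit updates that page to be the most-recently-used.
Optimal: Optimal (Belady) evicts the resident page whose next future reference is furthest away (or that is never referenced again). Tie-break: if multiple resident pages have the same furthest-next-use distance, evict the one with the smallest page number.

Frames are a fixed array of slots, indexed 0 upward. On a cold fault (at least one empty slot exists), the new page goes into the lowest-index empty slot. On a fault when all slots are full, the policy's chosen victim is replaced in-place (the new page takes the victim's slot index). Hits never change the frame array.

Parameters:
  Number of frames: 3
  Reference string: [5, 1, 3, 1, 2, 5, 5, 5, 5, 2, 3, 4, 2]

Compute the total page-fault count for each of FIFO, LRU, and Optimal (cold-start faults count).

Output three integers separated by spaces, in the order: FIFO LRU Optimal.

Answer: 6 7 5

Derivation:
--- FIFO ---
  step 0: ref 5 -> FAULT, frames=[5,-,-] (faults so far: 1)
  step 1: ref 1 -> FAULT, frames=[5,1,-] (faults so far: 2)
  step 2: ref 3 -> FAULT, frames=[5,1,3] (faults so far: 3)
  step 3: ref 1 -> HIT, frames=[5,1,3] (faults so far: 3)
  step 4: ref 2 -> FAULT, evict 5, frames=[2,1,3] (faults so far: 4)
  step 5: ref 5 -> FAULT, evict 1, frames=[2,5,3] (faults so far: 5)
  step 6: ref 5 -> HIT, frames=[2,5,3] (faults so far: 5)
  step 7: ref 5 -> HIT, frames=[2,5,3] (faults so far: 5)
  step 8: ref 5 -> HIT, frames=[2,5,3] (faults so far: 5)
  step 9: ref 2 -> HIT, frames=[2,5,3] (faults so far: 5)
  step 10: ref 3 -> HIT, frames=[2,5,3] (faults so far: 5)
  step 11: ref 4 -> FAULT, evict 3, frames=[2,5,4] (faults so far: 6)
  step 12: ref 2 -> HIT, frames=[2,5,4] (faults so far: 6)
  FIFO total faults: 6
--- LRU ---
  step 0: ref 5 -> FAULT, frames=[5,-,-] (faults so far: 1)
  step 1: ref 1 -> FAULT, frames=[5,1,-] (faults so far: 2)
  step 2: ref 3 -> FAULT, frames=[5,1,3] (faults so far: 3)
  step 3: ref 1 -> HIT, frames=[5,1,3] (faults so far: 3)
  step 4: ref 2 -> FAULT, evict 5, frames=[2,1,3] (faults so far: 4)
  step 5: ref 5 -> FAULT, evict 3, frames=[2,1,5] (faults so far: 5)
  step 6: ref 5 -> HIT, frames=[2,1,5] (faults so far: 5)
  step 7: ref 5 -> HIT, frames=[2,1,5] (faults so far: 5)
  step 8: ref 5 -> HIT, frames=[2,1,5] (faults so far: 5)
  step 9: ref 2 -> HIT, frames=[2,1,5] (faults so far: 5)
  step 10: ref 3 -> FAULT, evict 1, frames=[2,3,5] (faults so far: 6)
  step 11: ref 4 -> FAULT, evict 5, frames=[2,3,4] (faults so far: 7)
  step 12: ref 2 -> HIT, frames=[2,3,4] (faults so far: 7)
  LRU total faults: 7
--- Optimal ---
  step 0: ref 5 -> FAULT, frames=[5,-,-] (faults so far: 1)
  step 1: ref 1 -> FAULT, frames=[5,1,-] (faults so far: 2)
  step 2: ref 3 -> FAULT, frames=[5,1,3] (faults so far: 3)
  step 3: ref 1 -> HIT, frames=[5,1,3] (faults so far: 3)
  step 4: ref 2 -> FAULT, evict 1, frames=[5,2,3] (faults so far: 4)
  step 5: ref 5 -> HIT, frames=[5,2,3] (faults so far: 4)
  step 6: ref 5 -> HIT, frames=[5,2,3] (faults so far: 4)
  step 7: ref 5 -> HIT, frames=[5,2,3] (faults so far: 4)
  step 8: ref 5 -> HIT, frames=[5,2,3] (faults so far: 4)
  step 9: ref 2 -> HIT, frames=[5,2,3] (faults so far: 4)
  step 10: ref 3 -> HIT, frames=[5,2,3] (faults so far: 4)
  step 11: ref 4 -> FAULT, evict 3, frames=[5,2,4] (faults so far: 5)
  step 12: ref 2 -> HIT, frames=[5,2,4] (faults so far: 5)
  Optimal total faults: 5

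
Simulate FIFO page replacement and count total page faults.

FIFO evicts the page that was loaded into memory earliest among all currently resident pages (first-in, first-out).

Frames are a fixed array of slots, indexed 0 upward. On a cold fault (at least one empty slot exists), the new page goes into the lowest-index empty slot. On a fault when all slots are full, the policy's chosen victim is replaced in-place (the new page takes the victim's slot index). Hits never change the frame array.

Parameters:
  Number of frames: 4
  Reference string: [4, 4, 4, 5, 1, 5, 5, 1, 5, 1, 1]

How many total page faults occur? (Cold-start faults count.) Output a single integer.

Answer: 3

Derivation:
Step 0: ref 4 → FAULT, frames=[4,-,-,-]
Step 1: ref 4 → HIT, frames=[4,-,-,-]
Step 2: ref 4 → HIT, frames=[4,-,-,-]
Step 3: ref 5 → FAULT, frames=[4,5,-,-]
Step 4: ref 1 → FAULT, frames=[4,5,1,-]
Step 5: ref 5 → HIT, frames=[4,5,1,-]
Step 6: ref 5 → HIT, frames=[4,5,1,-]
Step 7: ref 1 → HIT, frames=[4,5,1,-]
Step 8: ref 5 → HIT, frames=[4,5,1,-]
Step 9: ref 1 → HIT, frames=[4,5,1,-]
Step 10: ref 1 → HIT, frames=[4,5,1,-]
Total faults: 3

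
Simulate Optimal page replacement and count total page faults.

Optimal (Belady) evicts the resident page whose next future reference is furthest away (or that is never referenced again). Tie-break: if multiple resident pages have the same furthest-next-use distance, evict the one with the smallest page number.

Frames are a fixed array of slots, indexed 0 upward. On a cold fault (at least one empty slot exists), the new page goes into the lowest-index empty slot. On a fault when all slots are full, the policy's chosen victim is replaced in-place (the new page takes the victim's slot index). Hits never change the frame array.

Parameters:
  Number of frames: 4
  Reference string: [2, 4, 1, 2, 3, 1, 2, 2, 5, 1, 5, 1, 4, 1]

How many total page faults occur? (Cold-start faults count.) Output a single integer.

Step 0: ref 2 → FAULT, frames=[2,-,-,-]
Step 1: ref 4 → FAULT, frames=[2,4,-,-]
Step 2: ref 1 → FAULT, frames=[2,4,1,-]
Step 3: ref 2 → HIT, frames=[2,4,1,-]
Step 4: ref 3 → FAULT, frames=[2,4,1,3]
Step 5: ref 1 → HIT, frames=[2,4,1,3]
Step 6: ref 2 → HIT, frames=[2,4,1,3]
Step 7: ref 2 → HIT, frames=[2,4,1,3]
Step 8: ref 5 → FAULT (evict 2), frames=[5,4,1,3]
Step 9: ref 1 → HIT, frames=[5,4,1,3]
Step 10: ref 5 → HIT, frames=[5,4,1,3]
Step 11: ref 1 → HIT, frames=[5,4,1,3]
Step 12: ref 4 → HIT, frames=[5,4,1,3]
Step 13: ref 1 → HIT, frames=[5,4,1,3]
Total faults: 5

Answer: 5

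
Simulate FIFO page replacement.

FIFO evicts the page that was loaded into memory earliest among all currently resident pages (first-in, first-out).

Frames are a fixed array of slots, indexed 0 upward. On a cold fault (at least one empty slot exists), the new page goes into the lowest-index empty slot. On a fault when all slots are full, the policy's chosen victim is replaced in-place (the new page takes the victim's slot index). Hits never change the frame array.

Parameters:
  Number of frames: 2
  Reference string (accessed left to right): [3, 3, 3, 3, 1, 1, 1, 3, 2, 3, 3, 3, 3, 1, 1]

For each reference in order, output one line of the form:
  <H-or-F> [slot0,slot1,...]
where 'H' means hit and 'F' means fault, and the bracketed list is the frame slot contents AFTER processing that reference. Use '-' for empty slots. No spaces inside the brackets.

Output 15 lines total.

F [3,-]
H [3,-]
H [3,-]
H [3,-]
F [3,1]
H [3,1]
H [3,1]
H [3,1]
F [2,1]
F [2,3]
H [2,3]
H [2,3]
H [2,3]
F [1,3]
H [1,3]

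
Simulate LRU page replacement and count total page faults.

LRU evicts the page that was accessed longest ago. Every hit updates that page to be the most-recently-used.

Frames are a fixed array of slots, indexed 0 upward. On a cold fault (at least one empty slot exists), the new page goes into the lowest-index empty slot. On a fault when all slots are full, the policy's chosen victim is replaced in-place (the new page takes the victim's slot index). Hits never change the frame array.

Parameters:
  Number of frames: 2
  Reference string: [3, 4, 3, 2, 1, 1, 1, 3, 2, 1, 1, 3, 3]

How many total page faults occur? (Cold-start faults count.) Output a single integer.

Step 0: ref 3 → FAULT, frames=[3,-]
Step 1: ref 4 → FAULT, frames=[3,4]
Step 2: ref 3 → HIT, frames=[3,4]
Step 3: ref 2 → FAULT (evict 4), frames=[3,2]
Step 4: ref 1 → FAULT (evict 3), frames=[1,2]
Step 5: ref 1 → HIT, frames=[1,2]
Step 6: ref 1 → HIT, frames=[1,2]
Step 7: ref 3 → FAULT (evict 2), frames=[1,3]
Step 8: ref 2 → FAULT (evict 1), frames=[2,3]
Step 9: ref 1 → FAULT (evict 3), frames=[2,1]
Step 10: ref 1 → HIT, frames=[2,1]
Step 11: ref 3 → FAULT (evict 2), frames=[3,1]
Step 12: ref 3 → HIT, frames=[3,1]
Total faults: 8

Answer: 8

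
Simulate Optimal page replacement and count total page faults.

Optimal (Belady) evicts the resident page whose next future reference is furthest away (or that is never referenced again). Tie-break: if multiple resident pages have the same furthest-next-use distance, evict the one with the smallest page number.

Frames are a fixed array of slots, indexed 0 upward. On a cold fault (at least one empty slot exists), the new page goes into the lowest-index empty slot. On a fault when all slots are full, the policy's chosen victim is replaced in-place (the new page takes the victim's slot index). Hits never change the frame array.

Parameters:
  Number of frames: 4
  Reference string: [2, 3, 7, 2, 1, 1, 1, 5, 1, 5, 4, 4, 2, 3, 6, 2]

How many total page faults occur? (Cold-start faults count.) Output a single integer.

Step 0: ref 2 → FAULT, frames=[2,-,-,-]
Step 1: ref 3 → FAULT, frames=[2,3,-,-]
Step 2: ref 7 → FAULT, frames=[2,3,7,-]
Step 3: ref 2 → HIT, frames=[2,3,7,-]
Step 4: ref 1 → FAULT, frames=[2,3,7,1]
Step 5: ref 1 → HIT, frames=[2,3,7,1]
Step 6: ref 1 → HIT, frames=[2,3,7,1]
Step 7: ref 5 → FAULT (evict 7), frames=[2,3,5,1]
Step 8: ref 1 → HIT, frames=[2,3,5,1]
Step 9: ref 5 → HIT, frames=[2,3,5,1]
Step 10: ref 4 → FAULT (evict 1), frames=[2,3,5,4]
Step 11: ref 4 → HIT, frames=[2,3,5,4]
Step 12: ref 2 → HIT, frames=[2,3,5,4]
Step 13: ref 3 → HIT, frames=[2,3,5,4]
Step 14: ref 6 → FAULT (evict 3), frames=[2,6,5,4]
Step 15: ref 2 → HIT, frames=[2,6,5,4]
Total faults: 7

Answer: 7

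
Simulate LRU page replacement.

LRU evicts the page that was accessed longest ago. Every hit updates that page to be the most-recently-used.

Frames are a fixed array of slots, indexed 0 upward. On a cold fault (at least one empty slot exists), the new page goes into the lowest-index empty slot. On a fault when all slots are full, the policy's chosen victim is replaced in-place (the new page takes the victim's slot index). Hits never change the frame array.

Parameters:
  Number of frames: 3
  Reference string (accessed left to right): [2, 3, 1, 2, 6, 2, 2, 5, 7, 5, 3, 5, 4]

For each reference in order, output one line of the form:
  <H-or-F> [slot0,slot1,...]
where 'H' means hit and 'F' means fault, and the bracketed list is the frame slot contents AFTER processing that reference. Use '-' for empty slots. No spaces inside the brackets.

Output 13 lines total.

F [2,-,-]
F [2,3,-]
F [2,3,1]
H [2,3,1]
F [2,6,1]
H [2,6,1]
H [2,6,1]
F [2,6,5]
F [2,7,5]
H [2,7,5]
F [3,7,5]
H [3,7,5]
F [3,4,5]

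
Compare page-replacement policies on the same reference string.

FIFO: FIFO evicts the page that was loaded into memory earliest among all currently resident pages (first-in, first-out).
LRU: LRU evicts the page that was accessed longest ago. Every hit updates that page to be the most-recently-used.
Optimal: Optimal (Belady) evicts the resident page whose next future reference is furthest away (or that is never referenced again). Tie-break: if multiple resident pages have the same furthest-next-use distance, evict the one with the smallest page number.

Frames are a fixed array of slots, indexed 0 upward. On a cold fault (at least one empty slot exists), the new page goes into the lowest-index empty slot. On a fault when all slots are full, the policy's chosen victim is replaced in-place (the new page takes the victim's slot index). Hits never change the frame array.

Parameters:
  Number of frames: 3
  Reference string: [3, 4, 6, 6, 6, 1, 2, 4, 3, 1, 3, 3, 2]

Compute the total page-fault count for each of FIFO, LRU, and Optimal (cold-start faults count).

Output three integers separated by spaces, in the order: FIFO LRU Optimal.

--- FIFO ---
  step 0: ref 3 -> FAULT, frames=[3,-,-] (faults so far: 1)
  step 1: ref 4 -> FAULT, frames=[3,4,-] (faults so far: 2)
  step 2: ref 6 -> FAULT, frames=[3,4,6] (faults so far: 3)
  step 3: ref 6 -> HIT, frames=[3,4,6] (faults so far: 3)
  step 4: ref 6 -> HIT, frames=[3,4,6] (faults so far: 3)
  step 5: ref 1 -> FAULT, evict 3, frames=[1,4,6] (faults so far: 4)
  step 6: ref 2 -> FAULT, evict 4, frames=[1,2,6] (faults so far: 5)
  step 7: ref 4 -> FAULT, evict 6, frames=[1,2,4] (faults so far: 6)
  step 8: ref 3 -> FAULT, evict 1, frames=[3,2,4] (faults so far: 7)
  step 9: ref 1 -> FAULT, evict 2, frames=[3,1,4] (faults so far: 8)
  step 10: ref 3 -> HIT, frames=[3,1,4] (faults so far: 8)
  step 11: ref 3 -> HIT, frames=[3,1,4] (faults so far: 8)
  step 12: ref 2 -> FAULT, evict 4, frames=[3,1,2] (faults so far: 9)
  FIFO total faults: 9
--- LRU ---
  step 0: ref 3 -> FAULT, frames=[3,-,-] (faults so far: 1)
  step 1: ref 4 -> FAULT, frames=[3,4,-] (faults so far: 2)
  step 2: ref 6 -> FAULT, frames=[3,4,6] (faults so far: 3)
  step 3: ref 6 -> HIT, frames=[3,4,6] (faults so far: 3)
  step 4: ref 6 -> HIT, frames=[3,4,6] (faults so far: 3)
  step 5: ref 1 -> FAULT, evict 3, frames=[1,4,6] (faults so far: 4)
  step 6: ref 2 -> FAULT, evict 4, frames=[1,2,6] (faults so far: 5)
  step 7: ref 4 -> FAULT, evict 6, frames=[1,2,4] (faults so far: 6)
  step 8: ref 3 -> FAULT, evict 1, frames=[3,2,4] (faults so far: 7)
  step 9: ref 1 -> FAULT, evict 2, frames=[3,1,4] (faults so far: 8)
  step 10: ref 3 -> HIT, frames=[3,1,4] (faults so far: 8)
  step 11: ref 3 -> HIT, frames=[3,1,4] (faults so far: 8)
  step 12: ref 2 -> FAULT, evict 4, frames=[3,1,2] (faults so far: 9)
  LRU total faults: 9
--- Optimal ---
  step 0: ref 3 -> FAULT, frames=[3,-,-] (faults so far: 1)
  step 1: ref 4 -> FAULT, frames=[3,4,-] (faults so far: 2)
  step 2: ref 6 -> FAULT, frames=[3,4,6] (faults so far: 3)
  step 3: ref 6 -> HIT, frames=[3,4,6] (faults so far: 3)
  step 4: ref 6 -> HIT, frames=[3,4,6] (faults so far: 3)
  step 5: ref 1 -> FAULT, evict 6, frames=[3,4,1] (faults so far: 4)
  step 6: ref 2 -> FAULT, evict 1, frames=[3,4,2] (faults so far: 5)
  step 7: ref 4 -> HIT, frames=[3,4,2] (faults so far: 5)
  step 8: ref 3 -> HIT, frames=[3,4,2] (faults so far: 5)
  step 9: ref 1 -> FAULT, evict 4, frames=[3,1,2] (faults so far: 6)
  step 10: ref 3 -> HIT, frames=[3,1,2] (faults so far: 6)
  step 11: ref 3 -> HIT, frames=[3,1,2] (faults so far: 6)
  step 12: ref 2 -> HIT, frames=[3,1,2] (faults so far: 6)
  Optimal total faults: 6

Answer: 9 9 6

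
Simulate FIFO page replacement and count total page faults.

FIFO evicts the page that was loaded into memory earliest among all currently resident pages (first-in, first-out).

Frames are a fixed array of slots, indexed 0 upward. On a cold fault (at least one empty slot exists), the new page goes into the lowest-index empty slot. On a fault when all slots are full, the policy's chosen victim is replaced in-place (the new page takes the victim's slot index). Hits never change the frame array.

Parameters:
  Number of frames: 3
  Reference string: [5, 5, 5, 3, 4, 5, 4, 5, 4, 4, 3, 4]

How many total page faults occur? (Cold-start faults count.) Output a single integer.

Answer: 3

Derivation:
Step 0: ref 5 → FAULT, frames=[5,-,-]
Step 1: ref 5 → HIT, frames=[5,-,-]
Step 2: ref 5 → HIT, frames=[5,-,-]
Step 3: ref 3 → FAULT, frames=[5,3,-]
Step 4: ref 4 → FAULT, frames=[5,3,4]
Step 5: ref 5 → HIT, frames=[5,3,4]
Step 6: ref 4 → HIT, frames=[5,3,4]
Step 7: ref 5 → HIT, frames=[5,3,4]
Step 8: ref 4 → HIT, frames=[5,3,4]
Step 9: ref 4 → HIT, frames=[5,3,4]
Step 10: ref 3 → HIT, frames=[5,3,4]
Step 11: ref 4 → HIT, frames=[5,3,4]
Total faults: 3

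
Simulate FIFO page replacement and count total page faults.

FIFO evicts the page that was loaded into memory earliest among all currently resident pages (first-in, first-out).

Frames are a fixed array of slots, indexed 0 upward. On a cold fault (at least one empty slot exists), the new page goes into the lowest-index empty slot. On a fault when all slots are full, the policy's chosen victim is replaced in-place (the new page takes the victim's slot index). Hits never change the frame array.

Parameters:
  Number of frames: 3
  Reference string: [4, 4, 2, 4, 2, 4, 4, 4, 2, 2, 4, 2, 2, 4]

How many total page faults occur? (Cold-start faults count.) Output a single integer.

Answer: 2

Derivation:
Step 0: ref 4 → FAULT, frames=[4,-,-]
Step 1: ref 4 → HIT, frames=[4,-,-]
Step 2: ref 2 → FAULT, frames=[4,2,-]
Step 3: ref 4 → HIT, frames=[4,2,-]
Step 4: ref 2 → HIT, frames=[4,2,-]
Step 5: ref 4 → HIT, frames=[4,2,-]
Step 6: ref 4 → HIT, frames=[4,2,-]
Step 7: ref 4 → HIT, frames=[4,2,-]
Step 8: ref 2 → HIT, frames=[4,2,-]
Step 9: ref 2 → HIT, frames=[4,2,-]
Step 10: ref 4 → HIT, frames=[4,2,-]
Step 11: ref 2 → HIT, frames=[4,2,-]
Step 12: ref 2 → HIT, frames=[4,2,-]
Step 13: ref 4 → HIT, frames=[4,2,-]
Total faults: 2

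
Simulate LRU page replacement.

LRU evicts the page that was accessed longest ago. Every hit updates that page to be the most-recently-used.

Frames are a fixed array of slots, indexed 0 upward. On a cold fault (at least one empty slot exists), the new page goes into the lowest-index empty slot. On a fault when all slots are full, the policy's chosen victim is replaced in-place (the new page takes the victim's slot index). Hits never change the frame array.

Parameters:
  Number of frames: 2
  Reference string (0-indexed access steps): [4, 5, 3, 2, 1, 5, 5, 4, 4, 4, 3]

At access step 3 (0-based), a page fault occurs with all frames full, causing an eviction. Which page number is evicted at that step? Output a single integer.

Answer: 5

Derivation:
Step 0: ref 4 -> FAULT, frames=[4,-]
Step 1: ref 5 -> FAULT, frames=[4,5]
Step 2: ref 3 -> FAULT, evict 4, frames=[3,5]
Step 3: ref 2 -> FAULT, evict 5, frames=[3,2]
At step 3: evicted page 5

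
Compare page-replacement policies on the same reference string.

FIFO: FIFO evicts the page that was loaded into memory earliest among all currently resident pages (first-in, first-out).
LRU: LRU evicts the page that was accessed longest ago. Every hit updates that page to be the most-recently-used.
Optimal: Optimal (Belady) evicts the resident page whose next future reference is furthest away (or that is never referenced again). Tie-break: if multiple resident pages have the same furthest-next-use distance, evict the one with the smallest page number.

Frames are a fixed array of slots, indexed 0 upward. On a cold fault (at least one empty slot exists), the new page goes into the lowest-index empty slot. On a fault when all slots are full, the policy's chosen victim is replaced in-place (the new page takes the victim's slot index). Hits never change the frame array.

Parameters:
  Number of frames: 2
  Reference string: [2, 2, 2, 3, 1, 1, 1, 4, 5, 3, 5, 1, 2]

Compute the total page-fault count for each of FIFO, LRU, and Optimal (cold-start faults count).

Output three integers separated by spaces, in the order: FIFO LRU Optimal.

--- FIFO ---
  step 0: ref 2 -> FAULT, frames=[2,-] (faults so far: 1)
  step 1: ref 2 -> HIT, frames=[2,-] (faults so far: 1)
  step 2: ref 2 -> HIT, frames=[2,-] (faults so far: 1)
  step 3: ref 3 -> FAULT, frames=[2,3] (faults so far: 2)
  step 4: ref 1 -> FAULT, evict 2, frames=[1,3] (faults so far: 3)
  step 5: ref 1 -> HIT, frames=[1,3] (faults so far: 3)
  step 6: ref 1 -> HIT, frames=[1,3] (faults so far: 3)
  step 7: ref 4 -> FAULT, evict 3, frames=[1,4] (faults so far: 4)
  step 8: ref 5 -> FAULT, evict 1, frames=[5,4] (faults so far: 5)
  step 9: ref 3 -> FAULT, evict 4, frames=[5,3] (faults so far: 6)
  step 10: ref 5 -> HIT, frames=[5,3] (faults so far: 6)
  step 11: ref 1 -> FAULT, evict 5, frames=[1,3] (faults so far: 7)
  step 12: ref 2 -> FAULT, evict 3, frames=[1,2] (faults so far: 8)
  FIFO total faults: 8
--- LRU ---
  step 0: ref 2 -> FAULT, frames=[2,-] (faults so far: 1)
  step 1: ref 2 -> HIT, frames=[2,-] (faults so far: 1)
  step 2: ref 2 -> HIT, frames=[2,-] (faults so far: 1)
  step 3: ref 3 -> FAULT, frames=[2,3] (faults so far: 2)
  step 4: ref 1 -> FAULT, evict 2, frames=[1,3] (faults so far: 3)
  step 5: ref 1 -> HIT, frames=[1,3] (faults so far: 3)
  step 6: ref 1 -> HIT, frames=[1,3] (faults so far: 3)
  step 7: ref 4 -> FAULT, evict 3, frames=[1,4] (faults so far: 4)
  step 8: ref 5 -> FAULT, evict 1, frames=[5,4] (faults so far: 5)
  step 9: ref 3 -> FAULT, evict 4, frames=[5,3] (faults so far: 6)
  step 10: ref 5 -> HIT, frames=[5,3] (faults so far: 6)
  step 11: ref 1 -> FAULT, evict 3, frames=[5,1] (faults so far: 7)
  step 12: ref 2 -> FAULT, evict 5, frames=[2,1] (faults so far: 8)
  LRU total faults: 8
--- Optimal ---
  step 0: ref 2 -> FAULT, frames=[2,-] (faults so far: 1)
  step 1: ref 2 -> HIT, frames=[2,-] (faults so far: 1)
  step 2: ref 2 -> HIT, frames=[2,-] (faults so far: 1)
  step 3: ref 3 -> FAULT, frames=[2,3] (faults so far: 2)
  step 4: ref 1 -> FAULT, evict 2, frames=[1,3] (faults so far: 3)
  step 5: ref 1 -> HIT, frames=[1,3] (faults so far: 3)
  step 6: ref 1 -> HIT, frames=[1,3] (faults so far: 3)
  step 7: ref 4 -> FAULT, evict 1, frames=[4,3] (faults so far: 4)
  step 8: ref 5 -> FAULT, evict 4, frames=[5,3] (faults so far: 5)
  step 9: ref 3 -> HIT, frames=[5,3] (faults so far: 5)
  step 10: ref 5 -> HIT, frames=[5,3] (faults so far: 5)
  step 11: ref 1 -> FAULT, evict 3, frames=[5,1] (faults so far: 6)
  step 12: ref 2 -> FAULT, evict 1, frames=[5,2] (faults so far: 7)
  Optimal total faults: 7

Answer: 8 8 7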